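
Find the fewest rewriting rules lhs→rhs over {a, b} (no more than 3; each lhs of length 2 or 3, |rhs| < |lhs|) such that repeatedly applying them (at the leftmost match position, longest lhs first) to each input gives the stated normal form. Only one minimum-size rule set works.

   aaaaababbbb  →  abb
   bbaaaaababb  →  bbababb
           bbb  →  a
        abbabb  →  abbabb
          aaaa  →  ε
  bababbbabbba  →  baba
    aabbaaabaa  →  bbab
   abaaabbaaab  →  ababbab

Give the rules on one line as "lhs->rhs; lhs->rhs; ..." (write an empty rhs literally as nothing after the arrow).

  | aaaaababbbb => aaababbbb => ababbbb => abaab => abb
  | bbaaaaababb => bbaaababb => bbababb
  | bbb => a
  | abbabb

aa->; bbb->a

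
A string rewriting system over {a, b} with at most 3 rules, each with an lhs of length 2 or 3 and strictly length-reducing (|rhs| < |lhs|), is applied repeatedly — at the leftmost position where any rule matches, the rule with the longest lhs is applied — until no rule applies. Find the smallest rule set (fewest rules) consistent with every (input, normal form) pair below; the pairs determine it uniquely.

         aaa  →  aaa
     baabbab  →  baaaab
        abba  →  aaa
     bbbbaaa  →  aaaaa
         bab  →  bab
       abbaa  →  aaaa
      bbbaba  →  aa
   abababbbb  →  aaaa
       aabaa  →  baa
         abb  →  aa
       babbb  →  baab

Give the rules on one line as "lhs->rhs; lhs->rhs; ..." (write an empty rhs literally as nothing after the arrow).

aba->ba; bb->a

  | aaa
  | baabbab => baaaab
  | abba => aaa
  | bbbbaaa => abbaaa => aaaaa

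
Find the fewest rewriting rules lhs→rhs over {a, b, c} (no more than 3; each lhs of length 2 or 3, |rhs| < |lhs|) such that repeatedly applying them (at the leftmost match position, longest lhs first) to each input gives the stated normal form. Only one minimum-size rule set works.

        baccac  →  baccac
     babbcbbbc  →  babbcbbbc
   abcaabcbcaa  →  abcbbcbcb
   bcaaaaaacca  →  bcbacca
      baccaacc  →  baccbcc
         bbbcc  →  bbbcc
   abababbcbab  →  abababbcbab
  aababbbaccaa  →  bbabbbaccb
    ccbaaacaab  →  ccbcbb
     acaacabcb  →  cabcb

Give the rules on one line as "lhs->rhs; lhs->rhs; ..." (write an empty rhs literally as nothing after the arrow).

  | baccac
  | babbcbbbc
  | abcaabcbcaa => abcbbcbcaa => abcbbcbcb
  | bcaaaaaacca => bcbaaaacca => bcaaacca => bcbacca

aa->b; acb->; baa->a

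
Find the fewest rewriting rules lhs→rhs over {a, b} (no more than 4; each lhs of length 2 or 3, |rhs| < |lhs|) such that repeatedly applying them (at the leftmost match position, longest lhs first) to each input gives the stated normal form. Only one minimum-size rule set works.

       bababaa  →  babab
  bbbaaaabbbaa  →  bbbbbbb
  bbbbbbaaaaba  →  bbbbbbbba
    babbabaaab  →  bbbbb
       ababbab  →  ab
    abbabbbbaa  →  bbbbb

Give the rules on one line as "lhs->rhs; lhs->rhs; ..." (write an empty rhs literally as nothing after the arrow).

aa->; aaa->aa; aab->bb; abb->a

  | bababaa => babab
  | bbbaaaabbbaa => bbbaaabbbaa => bbbaabbbaa => bbbbbbbaa => bbbbbbb
  | bbbbbbaaaaba => bbbbbbaaaba => bbbbbbaaba => bbbbbbbba
  | babbabaaab => baabaaab => bbbaaab => bbbaab => bbbbb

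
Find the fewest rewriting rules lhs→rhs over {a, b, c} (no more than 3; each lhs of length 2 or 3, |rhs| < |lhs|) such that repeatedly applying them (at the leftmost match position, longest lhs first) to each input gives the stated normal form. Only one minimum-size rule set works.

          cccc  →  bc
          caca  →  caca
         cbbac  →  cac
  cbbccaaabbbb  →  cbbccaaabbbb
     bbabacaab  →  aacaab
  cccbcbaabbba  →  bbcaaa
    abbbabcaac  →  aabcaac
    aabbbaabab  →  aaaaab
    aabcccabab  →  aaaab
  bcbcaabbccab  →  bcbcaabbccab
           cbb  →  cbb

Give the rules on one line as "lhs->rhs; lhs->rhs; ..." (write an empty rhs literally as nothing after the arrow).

  | cccc => bc
  | caca
  | cbbac => cbac => cac
  | cbbccaaabbbb

ba->a; ccc->b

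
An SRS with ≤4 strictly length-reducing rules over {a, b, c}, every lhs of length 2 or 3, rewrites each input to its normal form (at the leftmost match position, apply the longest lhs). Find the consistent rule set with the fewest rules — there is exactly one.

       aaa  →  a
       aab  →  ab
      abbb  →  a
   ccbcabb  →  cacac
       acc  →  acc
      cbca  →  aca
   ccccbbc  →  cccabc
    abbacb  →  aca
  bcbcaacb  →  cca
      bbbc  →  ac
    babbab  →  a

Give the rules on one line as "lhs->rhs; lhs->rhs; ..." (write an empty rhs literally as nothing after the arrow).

aa->a; ba->c; bb->c; cb->a

  | aaa => aa => a
  | aab => ab
  | abbb => acb => aa => a
  | ccbcabb => cacabb => cacac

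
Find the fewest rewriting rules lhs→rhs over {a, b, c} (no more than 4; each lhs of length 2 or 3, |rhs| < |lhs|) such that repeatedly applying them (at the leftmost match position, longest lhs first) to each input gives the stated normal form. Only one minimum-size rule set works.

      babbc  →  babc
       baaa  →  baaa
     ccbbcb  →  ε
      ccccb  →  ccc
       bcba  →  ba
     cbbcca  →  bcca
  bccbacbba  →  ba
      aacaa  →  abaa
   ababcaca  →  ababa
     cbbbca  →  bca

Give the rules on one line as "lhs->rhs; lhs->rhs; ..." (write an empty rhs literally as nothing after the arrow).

ac->b; bb->b; cb->

  | babbc => babc
  | baaa
  | ccbbcb => cbcb => cb => ε
  | ccccb => ccc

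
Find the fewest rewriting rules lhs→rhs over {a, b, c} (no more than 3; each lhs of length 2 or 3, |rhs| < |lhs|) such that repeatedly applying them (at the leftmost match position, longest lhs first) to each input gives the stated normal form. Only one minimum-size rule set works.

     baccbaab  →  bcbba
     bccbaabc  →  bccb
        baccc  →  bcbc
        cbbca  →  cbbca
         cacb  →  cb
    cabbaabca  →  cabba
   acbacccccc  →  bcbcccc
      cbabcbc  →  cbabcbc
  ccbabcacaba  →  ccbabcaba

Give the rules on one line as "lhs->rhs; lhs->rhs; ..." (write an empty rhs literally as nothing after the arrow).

  | baccbaab => bcbbaab => bcbba
  | bccbaabc => bccbac => bccb
  | baccc => bcbc
  | cbbca

aab->a; ac->; acc->cb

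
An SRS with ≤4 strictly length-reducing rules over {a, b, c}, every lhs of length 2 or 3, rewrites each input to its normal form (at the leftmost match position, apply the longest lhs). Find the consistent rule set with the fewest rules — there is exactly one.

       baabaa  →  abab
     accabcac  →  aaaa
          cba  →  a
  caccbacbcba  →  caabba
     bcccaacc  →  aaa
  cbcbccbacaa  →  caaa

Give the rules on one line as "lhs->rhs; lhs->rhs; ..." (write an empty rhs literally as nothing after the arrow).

ac->a; baa->ab; bc->a; cb->

  | baabaa => abbaa => abab
  | accabcac => acabcac => aabcac => aaaac => aaaa
  | cba => a
  | caccbacbcba => cacbacbcba => cabacbcba => cababcba => cabaaba => caabba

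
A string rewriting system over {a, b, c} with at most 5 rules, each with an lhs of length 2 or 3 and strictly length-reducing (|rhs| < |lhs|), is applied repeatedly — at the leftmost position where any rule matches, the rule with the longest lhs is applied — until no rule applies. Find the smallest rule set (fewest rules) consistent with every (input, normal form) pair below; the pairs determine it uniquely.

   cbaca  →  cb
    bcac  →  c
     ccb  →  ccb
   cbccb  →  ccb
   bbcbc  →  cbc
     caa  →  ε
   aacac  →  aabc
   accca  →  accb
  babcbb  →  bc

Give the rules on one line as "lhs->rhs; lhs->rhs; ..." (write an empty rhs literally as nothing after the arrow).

  | cbaca => cca => cb
  | bcac => bbc => c
  | ccb
  | cbccb => ccb

ba->; bb->; bcc->c; ca->b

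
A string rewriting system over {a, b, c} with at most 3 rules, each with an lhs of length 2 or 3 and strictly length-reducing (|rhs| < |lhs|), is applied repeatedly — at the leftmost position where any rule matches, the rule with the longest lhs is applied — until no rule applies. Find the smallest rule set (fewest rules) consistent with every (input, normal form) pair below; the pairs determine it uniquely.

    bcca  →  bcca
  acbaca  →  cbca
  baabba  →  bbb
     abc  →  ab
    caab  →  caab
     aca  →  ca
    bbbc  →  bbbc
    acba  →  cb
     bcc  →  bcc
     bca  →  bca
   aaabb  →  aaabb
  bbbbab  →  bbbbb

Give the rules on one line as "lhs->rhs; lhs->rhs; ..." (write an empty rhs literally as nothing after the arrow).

abc->ab; ac->c; ba->b

  | bcca
  | acbaca => cbaca => cbca
  | baabba => babba => bbba => bbb
  | abc => ab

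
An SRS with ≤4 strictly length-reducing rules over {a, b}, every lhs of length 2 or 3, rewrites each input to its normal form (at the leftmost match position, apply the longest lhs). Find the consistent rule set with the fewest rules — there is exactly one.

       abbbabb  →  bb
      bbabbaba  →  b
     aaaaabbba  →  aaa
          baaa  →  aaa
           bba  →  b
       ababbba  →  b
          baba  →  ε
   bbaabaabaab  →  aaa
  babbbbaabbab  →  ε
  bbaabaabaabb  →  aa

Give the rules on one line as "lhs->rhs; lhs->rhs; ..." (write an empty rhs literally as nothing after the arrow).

  | abbbabb => bbabb => bbb => bb
  | bbabbaba => bbbaba => bbaba => bba => b
  | aaaaabbba => aaaabba => aaaba => aaa
  | baaa => aaa

ab->; ba->; baa->aa; bbb->bb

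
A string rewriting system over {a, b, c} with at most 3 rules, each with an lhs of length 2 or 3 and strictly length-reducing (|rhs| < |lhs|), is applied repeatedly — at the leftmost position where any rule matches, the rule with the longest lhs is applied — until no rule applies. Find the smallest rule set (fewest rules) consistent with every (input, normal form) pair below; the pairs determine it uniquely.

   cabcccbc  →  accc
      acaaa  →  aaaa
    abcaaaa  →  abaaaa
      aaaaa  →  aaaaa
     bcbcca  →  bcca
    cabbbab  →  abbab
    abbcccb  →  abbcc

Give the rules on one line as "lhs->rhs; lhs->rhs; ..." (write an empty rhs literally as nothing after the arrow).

caa->aa; cab->a; cb->

  | cabcccbc => acccbc => accc
  | acaaa => aaaa
  | abcaaaa => abaaaa
  | aaaaa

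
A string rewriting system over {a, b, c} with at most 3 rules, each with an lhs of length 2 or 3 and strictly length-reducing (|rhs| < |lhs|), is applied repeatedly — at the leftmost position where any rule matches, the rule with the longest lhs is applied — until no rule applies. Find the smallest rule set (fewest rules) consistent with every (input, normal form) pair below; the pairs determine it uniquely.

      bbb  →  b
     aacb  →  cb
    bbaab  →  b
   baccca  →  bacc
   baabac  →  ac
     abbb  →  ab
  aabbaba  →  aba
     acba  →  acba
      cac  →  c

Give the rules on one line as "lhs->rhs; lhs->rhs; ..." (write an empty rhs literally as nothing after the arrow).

  | bbb => b
  | aacb => cb
  | bbaab => aab => b
  | baccca => bacc

aa->; bb->; ca->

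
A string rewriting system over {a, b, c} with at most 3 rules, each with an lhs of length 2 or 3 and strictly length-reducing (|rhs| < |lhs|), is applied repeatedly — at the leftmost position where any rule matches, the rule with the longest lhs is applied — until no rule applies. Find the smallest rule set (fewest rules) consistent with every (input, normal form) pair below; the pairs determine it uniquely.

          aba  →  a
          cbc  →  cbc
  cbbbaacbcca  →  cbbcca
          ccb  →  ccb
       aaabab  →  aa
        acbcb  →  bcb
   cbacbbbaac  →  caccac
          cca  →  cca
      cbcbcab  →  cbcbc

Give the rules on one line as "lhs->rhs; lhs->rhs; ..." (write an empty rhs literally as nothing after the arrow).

ab->; acb->b; bba->ac

  | aba => a
  | cbc
  | cbbbaacbcca => cbacacbcca => cbacbcca => cbbcca
  | ccb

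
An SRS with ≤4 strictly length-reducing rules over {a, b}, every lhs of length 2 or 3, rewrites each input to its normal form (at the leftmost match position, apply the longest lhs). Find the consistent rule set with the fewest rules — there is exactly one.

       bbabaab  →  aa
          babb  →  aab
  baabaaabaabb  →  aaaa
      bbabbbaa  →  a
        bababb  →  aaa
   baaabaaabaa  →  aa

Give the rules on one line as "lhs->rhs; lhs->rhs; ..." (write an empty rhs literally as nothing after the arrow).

  | bbabaab => abaab => bab => aa
  | babb => aab
  | baabaaabaabb => aabaaabaabb => abaabaabb => babaabb => aaaabb => aaaa
  | bbabbbaa => abbbaa => abaa => ba => a

aba->b; ba->a; bab->aa; bb->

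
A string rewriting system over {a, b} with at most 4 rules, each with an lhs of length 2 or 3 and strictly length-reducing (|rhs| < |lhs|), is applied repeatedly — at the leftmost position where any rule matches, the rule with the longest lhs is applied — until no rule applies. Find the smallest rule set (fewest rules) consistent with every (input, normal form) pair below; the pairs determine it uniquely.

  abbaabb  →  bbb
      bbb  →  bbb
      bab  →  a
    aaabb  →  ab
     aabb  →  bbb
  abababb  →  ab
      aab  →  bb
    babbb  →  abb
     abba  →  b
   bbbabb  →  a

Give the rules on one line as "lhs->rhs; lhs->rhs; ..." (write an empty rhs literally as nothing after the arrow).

aa->b; ba->a; baa->ab; bab->a

  | abbaabb => ababbb => aabb => bbb
  | bbb
  | bab => a
  | aaabb => babb => ab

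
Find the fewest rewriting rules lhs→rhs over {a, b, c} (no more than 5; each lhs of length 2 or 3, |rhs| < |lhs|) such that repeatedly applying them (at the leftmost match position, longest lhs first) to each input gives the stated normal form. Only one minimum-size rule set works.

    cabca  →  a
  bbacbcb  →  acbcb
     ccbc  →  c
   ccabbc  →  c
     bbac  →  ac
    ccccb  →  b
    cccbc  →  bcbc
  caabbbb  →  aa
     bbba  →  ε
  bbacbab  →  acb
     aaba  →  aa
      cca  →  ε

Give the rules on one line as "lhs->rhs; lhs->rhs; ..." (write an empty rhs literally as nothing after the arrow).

ba->; bb->; ca->a; cc->b

  | cabca => abca => aba => a
  | bbacbcb => acbcb
  | ccbc => bbc => c
  | ccabbc => babbc => bbc => c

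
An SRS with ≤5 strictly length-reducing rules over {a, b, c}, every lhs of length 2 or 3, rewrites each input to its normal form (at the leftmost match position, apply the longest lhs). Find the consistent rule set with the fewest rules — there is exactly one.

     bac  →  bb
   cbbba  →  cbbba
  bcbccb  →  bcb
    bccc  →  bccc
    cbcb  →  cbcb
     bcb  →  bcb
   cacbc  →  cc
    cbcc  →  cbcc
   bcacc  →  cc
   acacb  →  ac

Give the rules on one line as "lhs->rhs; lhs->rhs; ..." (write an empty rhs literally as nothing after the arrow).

acb->; bac->bb; bca->; ccb->

  | bac => bb
  | cbbba
  | bcbccb => bcb
  | bccc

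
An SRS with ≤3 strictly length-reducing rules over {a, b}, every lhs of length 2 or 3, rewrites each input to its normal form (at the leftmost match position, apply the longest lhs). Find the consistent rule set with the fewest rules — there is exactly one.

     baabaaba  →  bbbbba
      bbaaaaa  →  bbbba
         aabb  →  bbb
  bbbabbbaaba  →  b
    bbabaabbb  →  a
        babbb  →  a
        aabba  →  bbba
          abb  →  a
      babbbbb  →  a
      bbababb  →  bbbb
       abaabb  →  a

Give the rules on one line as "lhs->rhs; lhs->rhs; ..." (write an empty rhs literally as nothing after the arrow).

aa->b; ab->a; bab->a

  | baabaaba => bbbaaba => bbbbba
  | bbaaaaa => bbbaaa => bbbba
  | aabb => bbb
  | bbbabbbaaba => bbabbaaba => babaaba => aaaba => baba => aa => b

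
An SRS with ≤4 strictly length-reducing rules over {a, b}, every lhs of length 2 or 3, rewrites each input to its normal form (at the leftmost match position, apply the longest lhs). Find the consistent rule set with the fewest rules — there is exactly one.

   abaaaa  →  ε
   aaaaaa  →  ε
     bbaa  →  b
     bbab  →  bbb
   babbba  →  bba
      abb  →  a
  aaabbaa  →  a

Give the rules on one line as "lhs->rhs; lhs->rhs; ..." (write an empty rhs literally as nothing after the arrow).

aa->; ab->b; abb->a; baa->

  | abaaaa => baaaa => aa => ε
  | aaaaaa => aaaa => aa => ε
  | bbaa => b
  | bbab => bbb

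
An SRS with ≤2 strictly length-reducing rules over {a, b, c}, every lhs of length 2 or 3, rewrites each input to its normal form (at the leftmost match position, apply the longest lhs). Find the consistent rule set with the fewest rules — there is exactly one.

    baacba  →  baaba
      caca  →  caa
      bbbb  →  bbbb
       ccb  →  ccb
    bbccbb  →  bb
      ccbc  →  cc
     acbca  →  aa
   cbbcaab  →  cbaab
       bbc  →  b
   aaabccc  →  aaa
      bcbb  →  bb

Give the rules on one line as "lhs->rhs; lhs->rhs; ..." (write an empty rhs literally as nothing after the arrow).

ac->a; bc->

  | baacba => baaba
  | caca => caa
  | bbbb
  | ccb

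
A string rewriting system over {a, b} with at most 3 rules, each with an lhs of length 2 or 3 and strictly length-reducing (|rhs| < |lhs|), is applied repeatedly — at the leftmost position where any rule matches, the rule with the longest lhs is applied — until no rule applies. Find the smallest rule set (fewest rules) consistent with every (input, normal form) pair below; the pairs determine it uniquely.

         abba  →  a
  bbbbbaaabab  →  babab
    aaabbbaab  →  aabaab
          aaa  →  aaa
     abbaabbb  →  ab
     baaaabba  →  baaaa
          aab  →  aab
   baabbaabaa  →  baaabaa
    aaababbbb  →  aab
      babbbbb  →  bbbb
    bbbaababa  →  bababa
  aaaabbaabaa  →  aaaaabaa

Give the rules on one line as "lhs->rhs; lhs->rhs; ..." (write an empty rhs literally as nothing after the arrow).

abb->; bba->

  | abba => a
  | bbbbbaaabab => bbbaabab => babab
  | aaabbbaab => aabaab
  | aaa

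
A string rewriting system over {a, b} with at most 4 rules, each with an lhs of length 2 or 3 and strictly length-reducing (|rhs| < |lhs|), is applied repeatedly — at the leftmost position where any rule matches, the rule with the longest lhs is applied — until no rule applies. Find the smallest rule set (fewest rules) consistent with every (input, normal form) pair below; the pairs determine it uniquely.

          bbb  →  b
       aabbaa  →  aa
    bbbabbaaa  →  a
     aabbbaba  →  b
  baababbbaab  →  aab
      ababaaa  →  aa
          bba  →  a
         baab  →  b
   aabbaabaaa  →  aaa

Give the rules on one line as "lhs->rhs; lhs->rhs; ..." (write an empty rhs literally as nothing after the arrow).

abb->ba; ba->b; baa->; bb->

  | bbb => b
  | aabbaa => abaaa => aa
  | bbbabbaaa => babbaaa => bbbaaa => baaa => a
  | aabbbaba => abababa => abbaba => baaba => ba => b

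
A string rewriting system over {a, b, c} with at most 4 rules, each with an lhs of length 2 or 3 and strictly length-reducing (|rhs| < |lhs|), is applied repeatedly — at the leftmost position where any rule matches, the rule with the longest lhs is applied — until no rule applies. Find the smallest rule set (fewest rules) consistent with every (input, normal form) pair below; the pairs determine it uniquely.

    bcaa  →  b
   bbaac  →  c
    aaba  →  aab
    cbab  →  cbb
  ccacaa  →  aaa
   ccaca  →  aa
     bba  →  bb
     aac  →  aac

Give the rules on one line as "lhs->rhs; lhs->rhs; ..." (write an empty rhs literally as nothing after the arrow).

ba->b; bbc->c; ca->a

  | bcaa => baa => ba => b
  | bbaac => bbac => bbc => c
  | aaba => aab
  | cbab => cbb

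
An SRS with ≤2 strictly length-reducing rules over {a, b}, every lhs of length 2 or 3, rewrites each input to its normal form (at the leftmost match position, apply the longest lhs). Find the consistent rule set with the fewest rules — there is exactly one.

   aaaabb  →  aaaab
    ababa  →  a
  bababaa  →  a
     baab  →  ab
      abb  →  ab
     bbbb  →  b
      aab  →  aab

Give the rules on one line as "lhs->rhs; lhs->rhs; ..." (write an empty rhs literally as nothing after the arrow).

ba->; bb->b

  | aaaabb => aaaab
  | ababa => aba => a
  | bababaa => babaa => baa => a
  | baab => ab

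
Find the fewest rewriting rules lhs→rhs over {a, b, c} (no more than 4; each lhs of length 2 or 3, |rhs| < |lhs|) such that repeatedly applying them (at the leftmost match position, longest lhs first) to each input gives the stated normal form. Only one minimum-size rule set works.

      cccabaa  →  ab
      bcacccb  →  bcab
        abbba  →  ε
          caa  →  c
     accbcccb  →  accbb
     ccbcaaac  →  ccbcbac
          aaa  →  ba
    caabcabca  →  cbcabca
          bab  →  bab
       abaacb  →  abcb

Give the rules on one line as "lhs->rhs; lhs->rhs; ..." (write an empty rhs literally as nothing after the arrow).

aa->; aaa->ba; bbb->; ccc->

  | cccabaa => abaa => ab
  | bcacccb => bcab
  | abbba => aa => ε
  | caa => c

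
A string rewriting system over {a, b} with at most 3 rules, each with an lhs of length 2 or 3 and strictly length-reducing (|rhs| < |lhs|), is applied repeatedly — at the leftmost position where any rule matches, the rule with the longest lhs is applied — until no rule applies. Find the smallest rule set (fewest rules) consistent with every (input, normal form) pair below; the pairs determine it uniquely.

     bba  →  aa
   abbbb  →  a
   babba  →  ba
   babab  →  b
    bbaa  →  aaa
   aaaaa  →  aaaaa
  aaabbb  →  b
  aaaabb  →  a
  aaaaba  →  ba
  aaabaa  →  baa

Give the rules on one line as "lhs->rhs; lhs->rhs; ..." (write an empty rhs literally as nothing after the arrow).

ab->b; bb->a

  | bba => aa
  | abbbb => bbbb => abb => bb => a
  | babba => bbba => aba => ba
  | babab => bbab => aab => ab => b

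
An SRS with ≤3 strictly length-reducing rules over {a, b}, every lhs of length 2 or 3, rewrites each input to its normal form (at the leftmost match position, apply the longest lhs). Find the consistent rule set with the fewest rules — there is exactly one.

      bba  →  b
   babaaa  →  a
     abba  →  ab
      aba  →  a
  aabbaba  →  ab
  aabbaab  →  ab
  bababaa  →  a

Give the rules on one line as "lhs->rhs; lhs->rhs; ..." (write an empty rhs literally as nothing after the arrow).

aa->a; ba->

  | bba => b
  | babaaa => baaa => aa => a
  | abba => ab
  | aba => a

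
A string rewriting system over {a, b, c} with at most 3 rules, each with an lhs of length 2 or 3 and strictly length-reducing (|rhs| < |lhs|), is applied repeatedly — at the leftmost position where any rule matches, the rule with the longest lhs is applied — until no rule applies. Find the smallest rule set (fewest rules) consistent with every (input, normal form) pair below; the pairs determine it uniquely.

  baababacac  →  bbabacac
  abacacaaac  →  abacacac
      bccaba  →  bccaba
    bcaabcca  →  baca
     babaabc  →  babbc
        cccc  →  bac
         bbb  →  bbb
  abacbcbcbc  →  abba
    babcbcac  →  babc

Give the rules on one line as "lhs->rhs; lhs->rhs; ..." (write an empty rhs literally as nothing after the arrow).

  | baababacac => bbabacac
  | abacacaaac => abacacac
  | bccaba
  | bcaabcca => bcbcca => baca

aa->; cbc->a; ccc->ba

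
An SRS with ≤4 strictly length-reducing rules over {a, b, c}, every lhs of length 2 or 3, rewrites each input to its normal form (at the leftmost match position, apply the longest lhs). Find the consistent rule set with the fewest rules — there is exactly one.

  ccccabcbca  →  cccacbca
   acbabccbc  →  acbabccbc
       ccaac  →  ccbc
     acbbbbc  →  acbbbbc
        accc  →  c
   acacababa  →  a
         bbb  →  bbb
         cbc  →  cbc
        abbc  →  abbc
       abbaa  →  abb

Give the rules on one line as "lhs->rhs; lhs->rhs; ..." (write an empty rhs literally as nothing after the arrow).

aa->; aac->bc; acc->; cab->a

  | ccccabcbca => cccacbca
  | acbabccbc
  | ccaac => ccbc
  | acbbbbc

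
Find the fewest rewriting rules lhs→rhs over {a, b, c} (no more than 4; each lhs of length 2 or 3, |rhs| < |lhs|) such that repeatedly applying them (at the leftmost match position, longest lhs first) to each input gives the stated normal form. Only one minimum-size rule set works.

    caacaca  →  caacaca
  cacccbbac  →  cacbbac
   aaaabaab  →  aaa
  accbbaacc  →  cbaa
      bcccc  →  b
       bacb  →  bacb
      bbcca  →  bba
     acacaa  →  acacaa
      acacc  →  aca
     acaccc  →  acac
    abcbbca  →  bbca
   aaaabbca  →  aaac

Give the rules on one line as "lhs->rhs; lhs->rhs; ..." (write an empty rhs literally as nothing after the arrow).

  | caacaca
  | cacccbbac => cacbbac
  | aaaabaab => aaacab => aaacc => aaa
  | accbbaacc => abbaacc => cbaacc => cbaa

ab->c; aba->c; cbc->ab; cc->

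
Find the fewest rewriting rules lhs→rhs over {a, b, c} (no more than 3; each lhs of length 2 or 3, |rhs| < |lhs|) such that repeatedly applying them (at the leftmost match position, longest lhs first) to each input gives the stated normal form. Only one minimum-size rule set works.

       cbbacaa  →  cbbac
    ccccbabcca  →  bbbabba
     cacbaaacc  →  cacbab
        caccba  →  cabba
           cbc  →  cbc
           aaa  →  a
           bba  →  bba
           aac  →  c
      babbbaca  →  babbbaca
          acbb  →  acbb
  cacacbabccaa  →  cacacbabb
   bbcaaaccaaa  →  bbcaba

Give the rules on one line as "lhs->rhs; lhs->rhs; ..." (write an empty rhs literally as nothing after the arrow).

aa->; cc->b

  | cbbacaa => cbbac
  | ccccbabcca => bccbabcca => bbbabcca => bbbabba
  | cacbaaacc => cacbacc => cacbab
  | caccba => cabba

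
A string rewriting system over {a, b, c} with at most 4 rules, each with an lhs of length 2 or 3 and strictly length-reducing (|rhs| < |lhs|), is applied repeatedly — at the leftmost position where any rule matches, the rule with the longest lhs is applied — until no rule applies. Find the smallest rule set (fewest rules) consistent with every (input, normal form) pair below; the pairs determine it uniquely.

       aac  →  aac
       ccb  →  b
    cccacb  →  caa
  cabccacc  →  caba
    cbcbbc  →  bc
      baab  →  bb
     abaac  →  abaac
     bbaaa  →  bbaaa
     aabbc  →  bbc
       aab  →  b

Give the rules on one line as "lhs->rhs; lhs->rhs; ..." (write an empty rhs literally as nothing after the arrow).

aab->b; cb->a; cc->

  | aac
  | ccb => b
  | cccacb => cacb => caa
  | cabccacc => cabacc => caba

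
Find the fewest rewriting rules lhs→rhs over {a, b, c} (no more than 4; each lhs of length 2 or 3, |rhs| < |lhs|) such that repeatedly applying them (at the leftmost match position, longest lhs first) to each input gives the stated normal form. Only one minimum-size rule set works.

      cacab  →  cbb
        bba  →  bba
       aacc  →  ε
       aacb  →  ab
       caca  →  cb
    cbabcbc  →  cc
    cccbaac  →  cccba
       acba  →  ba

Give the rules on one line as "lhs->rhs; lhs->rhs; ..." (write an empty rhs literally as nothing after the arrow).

ac->; aca->b; bc->c

  | cacab => cbb
  | bba
  | aacc => ac => ε
  | aacb => ab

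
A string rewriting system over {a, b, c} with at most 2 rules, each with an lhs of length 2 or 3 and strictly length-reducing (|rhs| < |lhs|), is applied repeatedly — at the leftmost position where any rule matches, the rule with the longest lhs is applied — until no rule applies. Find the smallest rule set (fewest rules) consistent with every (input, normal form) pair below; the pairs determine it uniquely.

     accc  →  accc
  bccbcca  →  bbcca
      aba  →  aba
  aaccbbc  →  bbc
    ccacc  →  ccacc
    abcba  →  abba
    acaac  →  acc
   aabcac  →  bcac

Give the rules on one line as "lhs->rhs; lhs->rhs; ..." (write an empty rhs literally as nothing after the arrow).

  | accc
  | bccbcca => bcbcca => bbcca
  | aba
  | aaccbbc => ccbbc => cbbc => bbc

aa->; cb->b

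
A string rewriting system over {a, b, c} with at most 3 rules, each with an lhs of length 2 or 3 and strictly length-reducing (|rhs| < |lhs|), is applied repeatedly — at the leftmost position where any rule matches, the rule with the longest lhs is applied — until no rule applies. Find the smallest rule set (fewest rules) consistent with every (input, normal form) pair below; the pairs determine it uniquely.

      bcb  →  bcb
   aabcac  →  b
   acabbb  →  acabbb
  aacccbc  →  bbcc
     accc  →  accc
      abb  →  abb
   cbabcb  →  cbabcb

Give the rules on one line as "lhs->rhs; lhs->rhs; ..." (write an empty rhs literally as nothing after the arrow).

aac->b; bca->; ccb->bc

  | bcb
  | aabcac => aac => b
  | acabbb
  | aacccbc => bccbc => bbcc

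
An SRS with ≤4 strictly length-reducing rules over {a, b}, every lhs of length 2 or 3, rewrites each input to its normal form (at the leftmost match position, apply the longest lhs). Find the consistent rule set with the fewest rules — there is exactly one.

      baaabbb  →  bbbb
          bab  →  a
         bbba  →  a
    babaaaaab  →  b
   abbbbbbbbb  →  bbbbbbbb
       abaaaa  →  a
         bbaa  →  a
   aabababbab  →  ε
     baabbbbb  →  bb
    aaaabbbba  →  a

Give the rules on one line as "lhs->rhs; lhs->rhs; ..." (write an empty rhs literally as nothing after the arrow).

aaa->; ab->; bab->a; bba->ab

  | baaabbb => bbbb
  | bab => a
  | bbba => bab => a
  | babaaaaab => aaaaaab => aaab => b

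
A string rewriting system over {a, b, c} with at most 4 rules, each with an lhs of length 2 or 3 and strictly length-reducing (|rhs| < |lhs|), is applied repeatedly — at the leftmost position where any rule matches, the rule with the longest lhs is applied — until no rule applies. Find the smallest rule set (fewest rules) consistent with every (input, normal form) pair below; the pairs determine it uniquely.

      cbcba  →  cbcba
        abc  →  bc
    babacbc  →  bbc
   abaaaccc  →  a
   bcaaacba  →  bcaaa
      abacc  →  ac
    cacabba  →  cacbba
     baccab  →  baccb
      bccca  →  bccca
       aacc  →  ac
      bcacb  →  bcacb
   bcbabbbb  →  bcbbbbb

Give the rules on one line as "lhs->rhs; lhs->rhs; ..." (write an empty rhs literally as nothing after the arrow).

  | cbcba
  | abc => bc
  | babacbc => baacbc => babc => bbc
  | abaaaccc => aaaaccc => aaacc => aac => a

aac->a; ab->b; aba->aa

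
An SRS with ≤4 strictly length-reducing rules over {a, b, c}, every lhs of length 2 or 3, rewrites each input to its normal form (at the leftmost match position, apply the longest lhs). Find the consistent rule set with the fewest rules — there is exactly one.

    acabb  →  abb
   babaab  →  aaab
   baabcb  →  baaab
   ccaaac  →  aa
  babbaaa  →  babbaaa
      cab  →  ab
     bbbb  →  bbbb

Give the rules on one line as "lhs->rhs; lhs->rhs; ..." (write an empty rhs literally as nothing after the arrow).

  | acabb => abb
  | babaab => bcaab => aaab
  | baabcb => baaab
  | ccaaac => caaac => aaac => aa

aba->ca; ac->; bc->a; ca->a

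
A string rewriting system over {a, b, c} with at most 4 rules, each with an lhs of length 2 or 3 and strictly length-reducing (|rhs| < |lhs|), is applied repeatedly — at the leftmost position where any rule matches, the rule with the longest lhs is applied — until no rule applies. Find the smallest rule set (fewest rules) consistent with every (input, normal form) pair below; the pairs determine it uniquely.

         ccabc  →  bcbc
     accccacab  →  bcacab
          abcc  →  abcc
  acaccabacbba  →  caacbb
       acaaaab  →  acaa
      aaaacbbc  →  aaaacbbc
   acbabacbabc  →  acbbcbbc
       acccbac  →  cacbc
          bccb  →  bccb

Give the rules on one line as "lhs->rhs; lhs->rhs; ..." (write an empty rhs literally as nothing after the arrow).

  | ccabc => bcbc
  | accccacab => caccacab => ccaacab => bcacab
  | abcc
  | acaccabacbba => accaabacbba => caaabacbba => caacbba => caacbb

aab->; acc->ca; ba->b; cca->bc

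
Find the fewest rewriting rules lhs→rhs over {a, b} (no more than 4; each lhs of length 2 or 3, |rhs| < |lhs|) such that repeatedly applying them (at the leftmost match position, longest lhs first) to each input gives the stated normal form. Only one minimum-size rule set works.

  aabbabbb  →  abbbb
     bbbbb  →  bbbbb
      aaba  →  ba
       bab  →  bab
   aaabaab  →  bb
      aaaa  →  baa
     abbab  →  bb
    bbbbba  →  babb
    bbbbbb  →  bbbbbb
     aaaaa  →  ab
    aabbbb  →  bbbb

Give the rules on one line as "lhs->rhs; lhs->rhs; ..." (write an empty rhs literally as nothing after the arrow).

aaa->ba; aab->b; aba->a; bba->ab

  | aabbabbb => bbabbb => abbbb
  | bbbbb
  | aaba => ba
  | bab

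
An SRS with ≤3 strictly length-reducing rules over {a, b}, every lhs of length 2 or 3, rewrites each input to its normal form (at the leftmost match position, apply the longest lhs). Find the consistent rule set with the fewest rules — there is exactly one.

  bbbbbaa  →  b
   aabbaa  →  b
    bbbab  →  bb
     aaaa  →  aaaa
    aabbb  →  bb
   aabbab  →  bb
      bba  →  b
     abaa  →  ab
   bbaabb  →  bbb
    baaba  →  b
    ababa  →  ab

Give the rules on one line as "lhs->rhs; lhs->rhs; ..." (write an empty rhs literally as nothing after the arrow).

  | bbbbbaa => bbbbaa => bbbaa => bbaa => baa => ba => b
  | aabbaa => baa => ba => b
  | bbbab => bbab => bab => bb
  | aaaa

aab->; ba->b; bba->ba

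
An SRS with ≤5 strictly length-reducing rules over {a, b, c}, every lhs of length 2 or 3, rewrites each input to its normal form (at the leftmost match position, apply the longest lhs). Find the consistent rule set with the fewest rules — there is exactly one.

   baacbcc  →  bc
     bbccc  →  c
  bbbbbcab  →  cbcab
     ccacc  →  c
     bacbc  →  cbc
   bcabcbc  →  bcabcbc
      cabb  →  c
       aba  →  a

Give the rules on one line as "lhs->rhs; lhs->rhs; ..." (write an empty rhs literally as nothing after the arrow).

ac->; ba->; bb->c; cc->c

  | baacbcc => acbcc => bcc => bc
  | bbccc => cccc => ccc => cc => c
  | bbbbbcab => cbbbcab => ccbcab => cbcab
  | ccacc => cacc => cc => c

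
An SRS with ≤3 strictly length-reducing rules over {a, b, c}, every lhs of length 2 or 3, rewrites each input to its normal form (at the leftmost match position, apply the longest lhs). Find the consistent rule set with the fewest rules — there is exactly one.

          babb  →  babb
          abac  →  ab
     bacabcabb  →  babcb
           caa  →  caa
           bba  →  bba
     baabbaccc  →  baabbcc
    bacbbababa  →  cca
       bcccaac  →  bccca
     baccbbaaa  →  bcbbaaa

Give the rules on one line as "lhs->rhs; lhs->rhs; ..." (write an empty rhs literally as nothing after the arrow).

  | babb
  | abac => ab
  | bacabcabb => babcabb => babcb
  | caa

ac->; bbb->cc; cab->c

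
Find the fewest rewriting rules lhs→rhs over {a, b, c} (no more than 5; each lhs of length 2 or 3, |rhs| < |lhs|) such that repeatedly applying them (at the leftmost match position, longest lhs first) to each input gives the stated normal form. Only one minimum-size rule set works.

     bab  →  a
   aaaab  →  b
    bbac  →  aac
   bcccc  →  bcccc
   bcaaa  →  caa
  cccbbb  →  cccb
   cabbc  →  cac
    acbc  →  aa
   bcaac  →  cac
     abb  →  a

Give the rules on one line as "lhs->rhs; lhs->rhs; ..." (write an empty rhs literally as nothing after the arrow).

ab->b; bb->a; bca->c; cbc->a

  | bab => bb => a
  | aaaab => aaab => aab => ab => b
  | bbac => aac
  | bcccc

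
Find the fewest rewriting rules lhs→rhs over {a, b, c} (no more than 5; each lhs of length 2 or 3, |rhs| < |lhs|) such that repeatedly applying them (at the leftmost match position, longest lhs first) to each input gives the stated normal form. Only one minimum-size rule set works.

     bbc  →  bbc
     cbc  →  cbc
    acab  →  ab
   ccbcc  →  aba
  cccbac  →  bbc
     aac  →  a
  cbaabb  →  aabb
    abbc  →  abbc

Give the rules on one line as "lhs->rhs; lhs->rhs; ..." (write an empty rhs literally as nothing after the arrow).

  | bbc
  | cbc
  | acab => ab
  | ccbcc => abcc => aba

ac->; cba->cc; cc->a; ccc->bc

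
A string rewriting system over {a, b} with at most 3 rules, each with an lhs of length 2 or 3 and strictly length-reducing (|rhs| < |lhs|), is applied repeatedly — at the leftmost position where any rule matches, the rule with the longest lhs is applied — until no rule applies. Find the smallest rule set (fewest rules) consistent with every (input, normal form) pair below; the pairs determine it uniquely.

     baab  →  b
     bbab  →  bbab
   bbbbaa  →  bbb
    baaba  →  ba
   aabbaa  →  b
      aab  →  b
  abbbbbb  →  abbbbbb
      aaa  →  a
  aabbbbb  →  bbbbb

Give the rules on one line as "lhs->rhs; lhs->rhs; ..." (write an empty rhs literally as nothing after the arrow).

aa->; baa->

  | baab => b
  | bbab
  | bbbbaa => bbb
  | baaba => ba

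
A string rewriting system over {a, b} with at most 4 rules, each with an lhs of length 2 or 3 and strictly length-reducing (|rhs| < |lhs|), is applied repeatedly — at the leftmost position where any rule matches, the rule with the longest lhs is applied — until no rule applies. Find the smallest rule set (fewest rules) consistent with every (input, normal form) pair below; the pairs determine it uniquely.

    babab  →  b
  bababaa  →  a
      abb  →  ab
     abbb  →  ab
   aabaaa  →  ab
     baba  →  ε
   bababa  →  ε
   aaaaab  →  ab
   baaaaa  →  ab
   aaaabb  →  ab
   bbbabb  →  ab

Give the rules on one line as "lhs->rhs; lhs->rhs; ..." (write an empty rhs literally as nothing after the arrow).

aaa->bb; ba->; bb->b; bba->ab

  | babab => bab => b
  | bababaa => babaa => baa => a
  | abb => ab
  | abbb => abb => ab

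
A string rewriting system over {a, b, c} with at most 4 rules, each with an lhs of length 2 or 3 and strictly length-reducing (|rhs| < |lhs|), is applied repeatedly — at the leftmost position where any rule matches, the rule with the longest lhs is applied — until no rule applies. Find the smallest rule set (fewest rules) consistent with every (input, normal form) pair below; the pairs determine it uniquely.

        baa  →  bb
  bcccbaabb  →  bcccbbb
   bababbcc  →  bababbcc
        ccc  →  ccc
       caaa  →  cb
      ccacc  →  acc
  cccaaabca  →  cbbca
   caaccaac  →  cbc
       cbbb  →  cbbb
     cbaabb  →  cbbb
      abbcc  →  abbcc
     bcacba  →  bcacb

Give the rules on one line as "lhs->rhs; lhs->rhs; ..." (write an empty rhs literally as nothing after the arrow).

  | baa => bb
  | bcccbaabb => bcccbabb => bcccbbb
  | bababbcc
  | ccc

aa->b; cba->cb; cca->a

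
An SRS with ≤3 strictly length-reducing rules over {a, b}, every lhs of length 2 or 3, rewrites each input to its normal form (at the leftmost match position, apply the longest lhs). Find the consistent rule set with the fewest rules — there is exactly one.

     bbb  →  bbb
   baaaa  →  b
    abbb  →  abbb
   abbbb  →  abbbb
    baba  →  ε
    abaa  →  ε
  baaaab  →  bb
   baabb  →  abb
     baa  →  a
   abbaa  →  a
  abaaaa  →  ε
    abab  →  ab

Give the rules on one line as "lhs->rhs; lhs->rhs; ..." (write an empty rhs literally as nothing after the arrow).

aa->; aaa->b; ba->

  | bbb
  | baaaa => aaa => b
  | abbb
  | abbbb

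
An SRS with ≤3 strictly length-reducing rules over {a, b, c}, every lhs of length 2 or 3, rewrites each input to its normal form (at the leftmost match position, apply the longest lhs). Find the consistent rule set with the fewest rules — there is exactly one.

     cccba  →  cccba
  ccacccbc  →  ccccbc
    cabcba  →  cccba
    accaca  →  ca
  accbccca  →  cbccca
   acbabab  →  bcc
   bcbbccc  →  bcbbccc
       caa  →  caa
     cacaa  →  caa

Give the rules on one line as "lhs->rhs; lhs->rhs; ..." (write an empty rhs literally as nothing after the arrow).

ab->c; ac->

  | cccba
  | ccacccbc => ccccbc
  | cabcba => cccba
  | accaca => caca => ca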